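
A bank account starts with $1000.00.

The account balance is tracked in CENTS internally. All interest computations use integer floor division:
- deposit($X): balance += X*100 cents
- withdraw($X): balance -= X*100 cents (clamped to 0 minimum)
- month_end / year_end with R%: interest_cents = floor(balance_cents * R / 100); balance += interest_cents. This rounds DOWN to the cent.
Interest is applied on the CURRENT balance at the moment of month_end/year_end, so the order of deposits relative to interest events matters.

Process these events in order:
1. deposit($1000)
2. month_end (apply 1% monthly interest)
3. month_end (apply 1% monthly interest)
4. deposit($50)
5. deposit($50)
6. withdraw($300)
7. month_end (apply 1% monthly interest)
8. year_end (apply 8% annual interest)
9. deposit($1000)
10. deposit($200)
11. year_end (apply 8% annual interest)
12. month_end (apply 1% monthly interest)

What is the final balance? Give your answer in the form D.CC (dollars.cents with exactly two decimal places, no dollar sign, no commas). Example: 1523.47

Answer: 3498.49

Derivation:
After 1 (deposit($1000)): balance=$2000.00 total_interest=$0.00
After 2 (month_end (apply 1% monthly interest)): balance=$2020.00 total_interest=$20.00
After 3 (month_end (apply 1% monthly interest)): balance=$2040.20 total_interest=$40.20
After 4 (deposit($50)): balance=$2090.20 total_interest=$40.20
After 5 (deposit($50)): balance=$2140.20 total_interest=$40.20
After 6 (withdraw($300)): balance=$1840.20 total_interest=$40.20
After 7 (month_end (apply 1% monthly interest)): balance=$1858.60 total_interest=$58.60
After 8 (year_end (apply 8% annual interest)): balance=$2007.28 total_interest=$207.28
After 9 (deposit($1000)): balance=$3007.28 total_interest=$207.28
After 10 (deposit($200)): balance=$3207.28 total_interest=$207.28
After 11 (year_end (apply 8% annual interest)): balance=$3463.86 total_interest=$463.86
After 12 (month_end (apply 1% monthly interest)): balance=$3498.49 total_interest=$498.49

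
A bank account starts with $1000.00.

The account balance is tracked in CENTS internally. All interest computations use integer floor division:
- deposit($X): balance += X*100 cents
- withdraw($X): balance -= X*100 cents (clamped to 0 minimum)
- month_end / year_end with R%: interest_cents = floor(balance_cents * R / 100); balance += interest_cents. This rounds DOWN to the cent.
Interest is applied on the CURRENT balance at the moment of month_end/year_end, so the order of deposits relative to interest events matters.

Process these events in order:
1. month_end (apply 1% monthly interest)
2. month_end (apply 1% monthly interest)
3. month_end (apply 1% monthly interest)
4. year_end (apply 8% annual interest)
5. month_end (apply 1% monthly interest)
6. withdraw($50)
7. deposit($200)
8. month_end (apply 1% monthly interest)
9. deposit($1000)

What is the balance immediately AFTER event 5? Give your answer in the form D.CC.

After 1 (month_end (apply 1% monthly interest)): balance=$1010.00 total_interest=$10.00
After 2 (month_end (apply 1% monthly interest)): balance=$1020.10 total_interest=$20.10
After 3 (month_end (apply 1% monthly interest)): balance=$1030.30 total_interest=$30.30
After 4 (year_end (apply 8% annual interest)): balance=$1112.72 total_interest=$112.72
After 5 (month_end (apply 1% monthly interest)): balance=$1123.84 total_interest=$123.84

Answer: 1123.84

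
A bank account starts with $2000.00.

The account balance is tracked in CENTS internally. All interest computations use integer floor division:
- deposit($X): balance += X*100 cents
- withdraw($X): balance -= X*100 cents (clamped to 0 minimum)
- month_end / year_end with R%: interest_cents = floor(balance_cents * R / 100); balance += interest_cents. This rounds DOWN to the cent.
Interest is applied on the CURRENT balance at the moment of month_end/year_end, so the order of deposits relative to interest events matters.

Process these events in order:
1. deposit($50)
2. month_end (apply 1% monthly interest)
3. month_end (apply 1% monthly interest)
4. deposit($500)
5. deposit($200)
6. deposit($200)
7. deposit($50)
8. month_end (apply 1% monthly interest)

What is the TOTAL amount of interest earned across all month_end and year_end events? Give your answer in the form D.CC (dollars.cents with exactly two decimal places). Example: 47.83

Answer: 71.61

Derivation:
After 1 (deposit($50)): balance=$2050.00 total_interest=$0.00
After 2 (month_end (apply 1% monthly interest)): balance=$2070.50 total_interest=$20.50
After 3 (month_end (apply 1% monthly interest)): balance=$2091.20 total_interest=$41.20
After 4 (deposit($500)): balance=$2591.20 total_interest=$41.20
After 5 (deposit($200)): balance=$2791.20 total_interest=$41.20
After 6 (deposit($200)): balance=$2991.20 total_interest=$41.20
After 7 (deposit($50)): balance=$3041.20 total_interest=$41.20
After 8 (month_end (apply 1% monthly interest)): balance=$3071.61 total_interest=$71.61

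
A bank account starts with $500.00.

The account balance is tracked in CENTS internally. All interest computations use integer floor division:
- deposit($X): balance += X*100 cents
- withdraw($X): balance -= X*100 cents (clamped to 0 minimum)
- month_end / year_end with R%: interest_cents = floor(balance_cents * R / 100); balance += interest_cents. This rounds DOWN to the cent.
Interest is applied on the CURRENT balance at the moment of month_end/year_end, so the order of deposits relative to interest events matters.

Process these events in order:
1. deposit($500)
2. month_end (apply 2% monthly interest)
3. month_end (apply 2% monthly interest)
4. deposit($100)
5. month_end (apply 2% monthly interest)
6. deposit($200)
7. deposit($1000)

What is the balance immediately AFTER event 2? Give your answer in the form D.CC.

After 1 (deposit($500)): balance=$1000.00 total_interest=$0.00
After 2 (month_end (apply 2% monthly interest)): balance=$1020.00 total_interest=$20.00

Answer: 1020.00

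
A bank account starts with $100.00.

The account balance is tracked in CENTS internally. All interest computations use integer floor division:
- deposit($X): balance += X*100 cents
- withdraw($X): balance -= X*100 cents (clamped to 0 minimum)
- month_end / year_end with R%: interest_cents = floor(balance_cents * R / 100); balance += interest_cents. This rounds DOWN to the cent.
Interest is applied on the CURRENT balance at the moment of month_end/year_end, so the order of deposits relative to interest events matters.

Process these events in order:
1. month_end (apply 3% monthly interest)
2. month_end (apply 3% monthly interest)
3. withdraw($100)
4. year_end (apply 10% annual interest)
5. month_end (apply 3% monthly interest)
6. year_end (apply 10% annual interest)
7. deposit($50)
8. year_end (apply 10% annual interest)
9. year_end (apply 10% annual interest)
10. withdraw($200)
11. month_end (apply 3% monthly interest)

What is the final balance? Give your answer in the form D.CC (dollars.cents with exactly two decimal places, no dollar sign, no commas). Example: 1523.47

Answer: 0.00

Derivation:
After 1 (month_end (apply 3% monthly interest)): balance=$103.00 total_interest=$3.00
After 2 (month_end (apply 3% monthly interest)): balance=$106.09 total_interest=$6.09
After 3 (withdraw($100)): balance=$6.09 total_interest=$6.09
After 4 (year_end (apply 10% annual interest)): balance=$6.69 total_interest=$6.69
After 5 (month_end (apply 3% monthly interest)): balance=$6.89 total_interest=$6.89
After 6 (year_end (apply 10% annual interest)): balance=$7.57 total_interest=$7.57
After 7 (deposit($50)): balance=$57.57 total_interest=$7.57
After 8 (year_end (apply 10% annual interest)): balance=$63.32 total_interest=$13.32
After 9 (year_end (apply 10% annual interest)): balance=$69.65 total_interest=$19.65
After 10 (withdraw($200)): balance=$0.00 total_interest=$19.65
After 11 (month_end (apply 3% monthly interest)): balance=$0.00 total_interest=$19.65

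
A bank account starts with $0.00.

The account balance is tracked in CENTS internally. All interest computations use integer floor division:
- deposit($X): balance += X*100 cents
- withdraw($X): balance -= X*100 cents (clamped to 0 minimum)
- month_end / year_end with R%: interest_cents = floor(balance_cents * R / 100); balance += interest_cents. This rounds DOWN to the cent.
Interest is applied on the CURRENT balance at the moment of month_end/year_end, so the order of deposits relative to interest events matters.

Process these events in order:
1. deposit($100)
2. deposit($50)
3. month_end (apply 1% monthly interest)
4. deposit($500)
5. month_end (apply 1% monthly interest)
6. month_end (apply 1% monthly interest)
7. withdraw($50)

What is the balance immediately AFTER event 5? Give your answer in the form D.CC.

After 1 (deposit($100)): balance=$100.00 total_interest=$0.00
After 2 (deposit($50)): balance=$150.00 total_interest=$0.00
After 3 (month_end (apply 1% monthly interest)): balance=$151.50 total_interest=$1.50
After 4 (deposit($500)): balance=$651.50 total_interest=$1.50
After 5 (month_end (apply 1% monthly interest)): balance=$658.01 total_interest=$8.01

Answer: 658.01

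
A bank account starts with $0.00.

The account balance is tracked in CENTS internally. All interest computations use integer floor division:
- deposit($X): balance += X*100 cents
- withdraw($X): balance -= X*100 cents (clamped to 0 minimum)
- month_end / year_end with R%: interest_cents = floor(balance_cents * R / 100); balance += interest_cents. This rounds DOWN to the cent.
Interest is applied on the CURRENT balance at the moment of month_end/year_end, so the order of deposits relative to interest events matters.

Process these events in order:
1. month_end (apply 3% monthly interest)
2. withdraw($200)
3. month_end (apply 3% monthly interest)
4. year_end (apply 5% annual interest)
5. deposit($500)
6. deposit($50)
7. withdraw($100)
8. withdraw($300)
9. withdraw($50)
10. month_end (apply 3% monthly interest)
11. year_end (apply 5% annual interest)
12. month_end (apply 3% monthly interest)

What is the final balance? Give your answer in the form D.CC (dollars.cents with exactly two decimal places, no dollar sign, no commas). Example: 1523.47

Answer: 111.39

Derivation:
After 1 (month_end (apply 3% monthly interest)): balance=$0.00 total_interest=$0.00
After 2 (withdraw($200)): balance=$0.00 total_interest=$0.00
After 3 (month_end (apply 3% monthly interest)): balance=$0.00 total_interest=$0.00
After 4 (year_end (apply 5% annual interest)): balance=$0.00 total_interest=$0.00
After 5 (deposit($500)): balance=$500.00 total_interest=$0.00
After 6 (deposit($50)): balance=$550.00 total_interest=$0.00
After 7 (withdraw($100)): balance=$450.00 total_interest=$0.00
After 8 (withdraw($300)): balance=$150.00 total_interest=$0.00
After 9 (withdraw($50)): balance=$100.00 total_interest=$0.00
After 10 (month_end (apply 3% monthly interest)): balance=$103.00 total_interest=$3.00
After 11 (year_end (apply 5% annual interest)): balance=$108.15 total_interest=$8.15
After 12 (month_end (apply 3% monthly interest)): balance=$111.39 total_interest=$11.39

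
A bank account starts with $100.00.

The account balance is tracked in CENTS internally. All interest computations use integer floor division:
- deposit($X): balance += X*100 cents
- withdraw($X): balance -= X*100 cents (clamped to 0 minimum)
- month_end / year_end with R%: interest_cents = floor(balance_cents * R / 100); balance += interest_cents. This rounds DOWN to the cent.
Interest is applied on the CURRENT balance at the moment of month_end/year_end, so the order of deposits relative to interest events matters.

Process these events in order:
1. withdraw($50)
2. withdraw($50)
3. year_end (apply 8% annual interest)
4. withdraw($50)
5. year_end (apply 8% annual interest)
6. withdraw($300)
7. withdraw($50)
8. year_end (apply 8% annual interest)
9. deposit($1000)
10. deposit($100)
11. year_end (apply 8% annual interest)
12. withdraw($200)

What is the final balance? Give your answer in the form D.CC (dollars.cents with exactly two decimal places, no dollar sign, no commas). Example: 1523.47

Answer: 988.00

Derivation:
After 1 (withdraw($50)): balance=$50.00 total_interest=$0.00
After 2 (withdraw($50)): balance=$0.00 total_interest=$0.00
After 3 (year_end (apply 8% annual interest)): balance=$0.00 total_interest=$0.00
After 4 (withdraw($50)): balance=$0.00 total_interest=$0.00
After 5 (year_end (apply 8% annual interest)): balance=$0.00 total_interest=$0.00
After 6 (withdraw($300)): balance=$0.00 total_interest=$0.00
After 7 (withdraw($50)): balance=$0.00 total_interest=$0.00
After 8 (year_end (apply 8% annual interest)): balance=$0.00 total_interest=$0.00
After 9 (deposit($1000)): balance=$1000.00 total_interest=$0.00
After 10 (deposit($100)): balance=$1100.00 total_interest=$0.00
After 11 (year_end (apply 8% annual interest)): balance=$1188.00 total_interest=$88.00
After 12 (withdraw($200)): balance=$988.00 total_interest=$88.00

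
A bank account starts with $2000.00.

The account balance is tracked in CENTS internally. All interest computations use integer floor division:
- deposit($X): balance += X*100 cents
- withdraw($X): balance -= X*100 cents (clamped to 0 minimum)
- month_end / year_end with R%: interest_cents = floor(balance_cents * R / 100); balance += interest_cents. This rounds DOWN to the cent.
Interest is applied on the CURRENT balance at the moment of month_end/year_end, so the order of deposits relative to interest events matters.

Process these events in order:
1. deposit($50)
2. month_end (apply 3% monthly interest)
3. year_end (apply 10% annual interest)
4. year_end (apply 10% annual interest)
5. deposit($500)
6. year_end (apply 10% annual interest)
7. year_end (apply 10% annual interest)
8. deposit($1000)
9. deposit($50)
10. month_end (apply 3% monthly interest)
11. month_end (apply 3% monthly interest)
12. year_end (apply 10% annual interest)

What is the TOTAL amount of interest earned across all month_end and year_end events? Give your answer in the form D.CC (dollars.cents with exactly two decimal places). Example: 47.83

Answer: 1939.03

Derivation:
After 1 (deposit($50)): balance=$2050.00 total_interest=$0.00
After 2 (month_end (apply 3% monthly interest)): balance=$2111.50 total_interest=$61.50
After 3 (year_end (apply 10% annual interest)): balance=$2322.65 total_interest=$272.65
After 4 (year_end (apply 10% annual interest)): balance=$2554.91 total_interest=$504.91
After 5 (deposit($500)): balance=$3054.91 total_interest=$504.91
After 6 (year_end (apply 10% annual interest)): balance=$3360.40 total_interest=$810.40
After 7 (year_end (apply 10% annual interest)): balance=$3696.44 total_interest=$1146.44
After 8 (deposit($1000)): balance=$4696.44 total_interest=$1146.44
After 9 (deposit($50)): balance=$4746.44 total_interest=$1146.44
After 10 (month_end (apply 3% monthly interest)): balance=$4888.83 total_interest=$1288.83
After 11 (month_end (apply 3% monthly interest)): balance=$5035.49 total_interest=$1435.49
After 12 (year_end (apply 10% annual interest)): balance=$5539.03 total_interest=$1939.03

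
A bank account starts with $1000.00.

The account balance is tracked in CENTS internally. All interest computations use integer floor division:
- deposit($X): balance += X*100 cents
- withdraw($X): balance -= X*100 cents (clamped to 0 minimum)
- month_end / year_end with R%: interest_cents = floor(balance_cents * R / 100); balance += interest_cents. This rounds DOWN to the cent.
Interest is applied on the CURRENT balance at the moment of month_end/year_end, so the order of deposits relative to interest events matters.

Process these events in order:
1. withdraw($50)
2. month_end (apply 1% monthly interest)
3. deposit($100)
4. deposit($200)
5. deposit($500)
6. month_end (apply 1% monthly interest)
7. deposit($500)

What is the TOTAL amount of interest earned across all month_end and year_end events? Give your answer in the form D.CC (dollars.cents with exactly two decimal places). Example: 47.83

After 1 (withdraw($50)): balance=$950.00 total_interest=$0.00
After 2 (month_end (apply 1% monthly interest)): balance=$959.50 total_interest=$9.50
After 3 (deposit($100)): balance=$1059.50 total_interest=$9.50
After 4 (deposit($200)): balance=$1259.50 total_interest=$9.50
After 5 (deposit($500)): balance=$1759.50 total_interest=$9.50
After 6 (month_end (apply 1% monthly interest)): balance=$1777.09 total_interest=$27.09
After 7 (deposit($500)): balance=$2277.09 total_interest=$27.09

Answer: 27.09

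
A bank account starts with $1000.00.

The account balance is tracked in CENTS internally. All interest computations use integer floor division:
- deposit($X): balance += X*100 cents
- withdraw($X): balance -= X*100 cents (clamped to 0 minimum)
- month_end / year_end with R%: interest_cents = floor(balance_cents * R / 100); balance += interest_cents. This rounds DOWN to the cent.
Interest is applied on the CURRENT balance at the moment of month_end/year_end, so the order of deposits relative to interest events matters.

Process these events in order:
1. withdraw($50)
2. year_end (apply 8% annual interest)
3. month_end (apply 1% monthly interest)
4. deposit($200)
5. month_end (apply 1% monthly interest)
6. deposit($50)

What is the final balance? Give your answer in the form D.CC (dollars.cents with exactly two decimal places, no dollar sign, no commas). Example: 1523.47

Answer: 1298.62

Derivation:
After 1 (withdraw($50)): balance=$950.00 total_interest=$0.00
After 2 (year_end (apply 8% annual interest)): balance=$1026.00 total_interest=$76.00
After 3 (month_end (apply 1% monthly interest)): balance=$1036.26 total_interest=$86.26
After 4 (deposit($200)): balance=$1236.26 total_interest=$86.26
After 5 (month_end (apply 1% monthly interest)): balance=$1248.62 total_interest=$98.62
After 6 (deposit($50)): balance=$1298.62 total_interest=$98.62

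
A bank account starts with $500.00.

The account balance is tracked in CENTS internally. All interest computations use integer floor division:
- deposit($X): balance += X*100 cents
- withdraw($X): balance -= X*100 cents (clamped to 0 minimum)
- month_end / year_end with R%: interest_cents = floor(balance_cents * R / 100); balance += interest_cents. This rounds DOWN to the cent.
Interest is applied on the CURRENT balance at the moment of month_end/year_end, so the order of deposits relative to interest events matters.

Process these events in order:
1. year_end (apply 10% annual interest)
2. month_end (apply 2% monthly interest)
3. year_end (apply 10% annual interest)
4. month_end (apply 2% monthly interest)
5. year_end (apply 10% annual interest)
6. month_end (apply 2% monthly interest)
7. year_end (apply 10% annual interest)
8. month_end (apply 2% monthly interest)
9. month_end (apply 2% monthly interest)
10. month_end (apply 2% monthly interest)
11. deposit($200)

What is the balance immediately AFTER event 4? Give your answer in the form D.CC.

Answer: 629.44

Derivation:
After 1 (year_end (apply 10% annual interest)): balance=$550.00 total_interest=$50.00
After 2 (month_end (apply 2% monthly interest)): balance=$561.00 total_interest=$61.00
After 3 (year_end (apply 10% annual interest)): balance=$617.10 total_interest=$117.10
After 4 (month_end (apply 2% monthly interest)): balance=$629.44 total_interest=$129.44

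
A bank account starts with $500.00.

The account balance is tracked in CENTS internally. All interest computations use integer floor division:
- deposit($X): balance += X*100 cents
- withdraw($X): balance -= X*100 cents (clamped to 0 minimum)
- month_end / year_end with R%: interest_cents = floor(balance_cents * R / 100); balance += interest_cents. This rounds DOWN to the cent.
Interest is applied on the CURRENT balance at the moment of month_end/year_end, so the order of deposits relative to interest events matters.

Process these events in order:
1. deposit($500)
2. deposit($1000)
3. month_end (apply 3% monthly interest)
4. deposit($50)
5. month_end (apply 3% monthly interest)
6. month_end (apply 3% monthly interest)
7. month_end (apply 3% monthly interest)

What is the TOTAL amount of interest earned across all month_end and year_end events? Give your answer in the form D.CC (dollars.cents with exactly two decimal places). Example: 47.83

After 1 (deposit($500)): balance=$1000.00 total_interest=$0.00
After 2 (deposit($1000)): balance=$2000.00 total_interest=$0.00
After 3 (month_end (apply 3% monthly interest)): balance=$2060.00 total_interest=$60.00
After 4 (deposit($50)): balance=$2110.00 total_interest=$60.00
After 5 (month_end (apply 3% monthly interest)): balance=$2173.30 total_interest=$123.30
After 6 (month_end (apply 3% monthly interest)): balance=$2238.49 total_interest=$188.49
After 7 (month_end (apply 3% monthly interest)): balance=$2305.64 total_interest=$255.64

Answer: 255.64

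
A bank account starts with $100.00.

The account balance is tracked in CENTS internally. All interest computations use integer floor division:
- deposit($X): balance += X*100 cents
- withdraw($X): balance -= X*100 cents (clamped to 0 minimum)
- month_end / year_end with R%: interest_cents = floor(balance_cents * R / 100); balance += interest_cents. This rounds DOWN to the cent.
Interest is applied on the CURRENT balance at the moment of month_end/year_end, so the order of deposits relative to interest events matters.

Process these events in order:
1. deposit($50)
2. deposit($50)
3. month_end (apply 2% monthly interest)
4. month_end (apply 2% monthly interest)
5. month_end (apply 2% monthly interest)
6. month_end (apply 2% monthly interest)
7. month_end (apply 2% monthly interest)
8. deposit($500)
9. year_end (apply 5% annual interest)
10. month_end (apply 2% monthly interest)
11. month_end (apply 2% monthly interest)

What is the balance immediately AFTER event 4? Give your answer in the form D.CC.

After 1 (deposit($50)): balance=$150.00 total_interest=$0.00
After 2 (deposit($50)): balance=$200.00 total_interest=$0.00
After 3 (month_end (apply 2% monthly interest)): balance=$204.00 total_interest=$4.00
After 4 (month_end (apply 2% monthly interest)): balance=$208.08 total_interest=$8.08

Answer: 208.08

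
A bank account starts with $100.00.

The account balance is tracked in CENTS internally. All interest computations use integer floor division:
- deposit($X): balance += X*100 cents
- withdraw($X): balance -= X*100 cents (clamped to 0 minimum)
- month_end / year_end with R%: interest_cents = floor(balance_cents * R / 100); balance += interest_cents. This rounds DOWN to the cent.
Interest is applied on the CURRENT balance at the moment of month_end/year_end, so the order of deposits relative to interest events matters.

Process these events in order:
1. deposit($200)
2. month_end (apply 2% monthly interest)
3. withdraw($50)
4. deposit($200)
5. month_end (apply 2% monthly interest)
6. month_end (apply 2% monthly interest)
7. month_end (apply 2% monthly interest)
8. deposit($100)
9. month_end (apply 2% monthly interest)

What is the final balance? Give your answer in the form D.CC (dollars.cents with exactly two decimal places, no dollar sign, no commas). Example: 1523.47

After 1 (deposit($200)): balance=$300.00 total_interest=$0.00
After 2 (month_end (apply 2% monthly interest)): balance=$306.00 total_interest=$6.00
After 3 (withdraw($50)): balance=$256.00 total_interest=$6.00
After 4 (deposit($200)): balance=$456.00 total_interest=$6.00
After 5 (month_end (apply 2% monthly interest)): balance=$465.12 total_interest=$15.12
After 6 (month_end (apply 2% monthly interest)): balance=$474.42 total_interest=$24.42
After 7 (month_end (apply 2% monthly interest)): balance=$483.90 total_interest=$33.90
After 8 (deposit($100)): balance=$583.90 total_interest=$33.90
After 9 (month_end (apply 2% monthly interest)): balance=$595.57 total_interest=$45.57

Answer: 595.57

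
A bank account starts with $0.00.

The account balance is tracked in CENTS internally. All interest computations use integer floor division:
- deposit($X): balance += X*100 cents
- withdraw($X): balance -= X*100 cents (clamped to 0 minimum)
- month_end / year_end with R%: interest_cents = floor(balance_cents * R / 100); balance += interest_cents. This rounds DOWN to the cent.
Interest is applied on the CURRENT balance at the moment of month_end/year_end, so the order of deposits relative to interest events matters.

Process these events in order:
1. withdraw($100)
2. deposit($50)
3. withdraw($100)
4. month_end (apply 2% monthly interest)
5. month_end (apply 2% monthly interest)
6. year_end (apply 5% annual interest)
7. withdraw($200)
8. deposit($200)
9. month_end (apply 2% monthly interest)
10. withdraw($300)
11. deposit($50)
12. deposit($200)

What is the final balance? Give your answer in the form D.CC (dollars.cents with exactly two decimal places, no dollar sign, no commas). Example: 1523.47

Answer: 250.00

Derivation:
After 1 (withdraw($100)): balance=$0.00 total_interest=$0.00
After 2 (deposit($50)): balance=$50.00 total_interest=$0.00
After 3 (withdraw($100)): balance=$0.00 total_interest=$0.00
After 4 (month_end (apply 2% monthly interest)): balance=$0.00 total_interest=$0.00
After 5 (month_end (apply 2% monthly interest)): balance=$0.00 total_interest=$0.00
After 6 (year_end (apply 5% annual interest)): balance=$0.00 total_interest=$0.00
After 7 (withdraw($200)): balance=$0.00 total_interest=$0.00
After 8 (deposit($200)): balance=$200.00 total_interest=$0.00
After 9 (month_end (apply 2% monthly interest)): balance=$204.00 total_interest=$4.00
After 10 (withdraw($300)): balance=$0.00 total_interest=$4.00
After 11 (deposit($50)): balance=$50.00 total_interest=$4.00
After 12 (deposit($200)): balance=$250.00 total_interest=$4.00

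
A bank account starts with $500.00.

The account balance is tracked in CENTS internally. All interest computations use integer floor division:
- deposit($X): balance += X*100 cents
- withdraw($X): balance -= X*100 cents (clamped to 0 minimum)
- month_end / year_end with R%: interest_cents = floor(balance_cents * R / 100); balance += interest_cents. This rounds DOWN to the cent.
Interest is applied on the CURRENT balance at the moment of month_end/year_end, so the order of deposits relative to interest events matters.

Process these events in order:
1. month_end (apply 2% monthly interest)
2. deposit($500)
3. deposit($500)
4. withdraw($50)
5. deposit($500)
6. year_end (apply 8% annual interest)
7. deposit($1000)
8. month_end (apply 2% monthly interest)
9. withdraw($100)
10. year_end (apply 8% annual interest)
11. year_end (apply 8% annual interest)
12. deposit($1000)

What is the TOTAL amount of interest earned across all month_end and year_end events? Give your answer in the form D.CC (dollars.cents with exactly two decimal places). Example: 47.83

Answer: 741.49

Derivation:
After 1 (month_end (apply 2% monthly interest)): balance=$510.00 total_interest=$10.00
After 2 (deposit($500)): balance=$1010.00 total_interest=$10.00
After 3 (deposit($500)): balance=$1510.00 total_interest=$10.00
After 4 (withdraw($50)): balance=$1460.00 total_interest=$10.00
After 5 (deposit($500)): balance=$1960.00 total_interest=$10.00
After 6 (year_end (apply 8% annual interest)): balance=$2116.80 total_interest=$166.80
After 7 (deposit($1000)): balance=$3116.80 total_interest=$166.80
After 8 (month_end (apply 2% monthly interest)): balance=$3179.13 total_interest=$229.13
After 9 (withdraw($100)): balance=$3079.13 total_interest=$229.13
After 10 (year_end (apply 8% annual interest)): balance=$3325.46 total_interest=$475.46
After 11 (year_end (apply 8% annual interest)): balance=$3591.49 total_interest=$741.49
After 12 (deposit($1000)): balance=$4591.49 total_interest=$741.49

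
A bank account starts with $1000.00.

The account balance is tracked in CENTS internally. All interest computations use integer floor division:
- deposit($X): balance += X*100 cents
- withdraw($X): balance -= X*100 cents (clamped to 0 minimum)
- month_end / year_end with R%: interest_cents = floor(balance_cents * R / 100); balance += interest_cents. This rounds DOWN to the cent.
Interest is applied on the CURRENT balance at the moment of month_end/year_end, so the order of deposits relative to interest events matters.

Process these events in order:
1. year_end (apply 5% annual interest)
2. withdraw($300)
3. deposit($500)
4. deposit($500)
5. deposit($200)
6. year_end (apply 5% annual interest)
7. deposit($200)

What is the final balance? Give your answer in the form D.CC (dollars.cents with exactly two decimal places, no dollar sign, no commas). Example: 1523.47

After 1 (year_end (apply 5% annual interest)): balance=$1050.00 total_interest=$50.00
After 2 (withdraw($300)): balance=$750.00 total_interest=$50.00
After 3 (deposit($500)): balance=$1250.00 total_interest=$50.00
After 4 (deposit($500)): balance=$1750.00 total_interest=$50.00
After 5 (deposit($200)): balance=$1950.00 total_interest=$50.00
After 6 (year_end (apply 5% annual interest)): balance=$2047.50 total_interest=$147.50
After 7 (deposit($200)): balance=$2247.50 total_interest=$147.50

Answer: 2247.50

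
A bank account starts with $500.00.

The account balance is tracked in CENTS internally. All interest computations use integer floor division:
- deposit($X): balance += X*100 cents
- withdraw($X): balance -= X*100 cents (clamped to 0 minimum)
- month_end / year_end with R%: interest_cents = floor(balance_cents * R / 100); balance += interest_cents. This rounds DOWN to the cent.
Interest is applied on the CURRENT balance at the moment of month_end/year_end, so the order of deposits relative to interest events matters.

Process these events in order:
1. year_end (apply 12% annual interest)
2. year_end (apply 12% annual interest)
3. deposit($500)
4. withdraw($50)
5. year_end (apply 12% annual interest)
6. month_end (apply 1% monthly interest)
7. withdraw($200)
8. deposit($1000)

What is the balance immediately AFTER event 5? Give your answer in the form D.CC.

Answer: 1206.46

Derivation:
After 1 (year_end (apply 12% annual interest)): balance=$560.00 total_interest=$60.00
After 2 (year_end (apply 12% annual interest)): balance=$627.20 total_interest=$127.20
After 3 (deposit($500)): balance=$1127.20 total_interest=$127.20
After 4 (withdraw($50)): balance=$1077.20 total_interest=$127.20
After 5 (year_end (apply 12% annual interest)): balance=$1206.46 total_interest=$256.46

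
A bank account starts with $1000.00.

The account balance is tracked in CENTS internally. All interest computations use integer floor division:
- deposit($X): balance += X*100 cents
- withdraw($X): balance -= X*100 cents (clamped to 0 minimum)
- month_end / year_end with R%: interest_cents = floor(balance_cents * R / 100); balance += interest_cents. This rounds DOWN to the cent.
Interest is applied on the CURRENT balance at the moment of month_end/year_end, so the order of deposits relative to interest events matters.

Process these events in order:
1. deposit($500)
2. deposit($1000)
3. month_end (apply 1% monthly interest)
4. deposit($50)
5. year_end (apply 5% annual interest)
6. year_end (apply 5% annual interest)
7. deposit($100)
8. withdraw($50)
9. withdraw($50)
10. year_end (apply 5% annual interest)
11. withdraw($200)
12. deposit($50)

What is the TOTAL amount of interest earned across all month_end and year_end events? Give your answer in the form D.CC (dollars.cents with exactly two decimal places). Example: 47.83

After 1 (deposit($500)): balance=$1500.00 total_interest=$0.00
After 2 (deposit($1000)): balance=$2500.00 total_interest=$0.00
After 3 (month_end (apply 1% monthly interest)): balance=$2525.00 total_interest=$25.00
After 4 (deposit($50)): balance=$2575.00 total_interest=$25.00
After 5 (year_end (apply 5% annual interest)): balance=$2703.75 total_interest=$153.75
After 6 (year_end (apply 5% annual interest)): balance=$2838.93 total_interest=$288.93
After 7 (deposit($100)): balance=$2938.93 total_interest=$288.93
After 8 (withdraw($50)): balance=$2888.93 total_interest=$288.93
After 9 (withdraw($50)): balance=$2838.93 total_interest=$288.93
After 10 (year_end (apply 5% annual interest)): balance=$2980.87 total_interest=$430.87
After 11 (withdraw($200)): balance=$2780.87 total_interest=$430.87
After 12 (deposit($50)): balance=$2830.87 total_interest=$430.87

Answer: 430.87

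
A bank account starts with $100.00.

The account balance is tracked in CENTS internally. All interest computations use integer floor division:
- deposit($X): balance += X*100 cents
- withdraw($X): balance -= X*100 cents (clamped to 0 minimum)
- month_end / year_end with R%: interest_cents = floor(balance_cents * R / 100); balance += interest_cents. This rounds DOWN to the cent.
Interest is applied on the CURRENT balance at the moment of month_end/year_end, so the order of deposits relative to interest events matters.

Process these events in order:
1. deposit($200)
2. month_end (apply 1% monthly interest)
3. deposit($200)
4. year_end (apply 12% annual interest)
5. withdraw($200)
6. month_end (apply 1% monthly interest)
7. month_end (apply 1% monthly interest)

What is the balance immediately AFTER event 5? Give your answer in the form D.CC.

Answer: 363.36

Derivation:
After 1 (deposit($200)): balance=$300.00 total_interest=$0.00
After 2 (month_end (apply 1% monthly interest)): balance=$303.00 total_interest=$3.00
After 3 (deposit($200)): balance=$503.00 total_interest=$3.00
After 4 (year_end (apply 12% annual interest)): balance=$563.36 total_interest=$63.36
After 5 (withdraw($200)): balance=$363.36 total_interest=$63.36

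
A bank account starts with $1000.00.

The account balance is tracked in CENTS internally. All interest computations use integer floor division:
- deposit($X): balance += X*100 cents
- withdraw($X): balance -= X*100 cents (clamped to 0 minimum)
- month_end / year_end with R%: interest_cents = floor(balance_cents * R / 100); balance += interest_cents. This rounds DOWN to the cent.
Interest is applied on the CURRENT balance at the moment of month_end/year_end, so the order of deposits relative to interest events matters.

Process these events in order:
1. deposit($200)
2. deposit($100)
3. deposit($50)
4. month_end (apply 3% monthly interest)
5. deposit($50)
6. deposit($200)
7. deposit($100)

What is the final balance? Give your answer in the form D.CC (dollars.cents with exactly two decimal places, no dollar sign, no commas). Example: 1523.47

After 1 (deposit($200)): balance=$1200.00 total_interest=$0.00
After 2 (deposit($100)): balance=$1300.00 total_interest=$0.00
After 3 (deposit($50)): balance=$1350.00 total_interest=$0.00
After 4 (month_end (apply 3% monthly interest)): balance=$1390.50 total_interest=$40.50
After 5 (deposit($50)): balance=$1440.50 total_interest=$40.50
After 6 (deposit($200)): balance=$1640.50 total_interest=$40.50
After 7 (deposit($100)): balance=$1740.50 total_interest=$40.50

Answer: 1740.50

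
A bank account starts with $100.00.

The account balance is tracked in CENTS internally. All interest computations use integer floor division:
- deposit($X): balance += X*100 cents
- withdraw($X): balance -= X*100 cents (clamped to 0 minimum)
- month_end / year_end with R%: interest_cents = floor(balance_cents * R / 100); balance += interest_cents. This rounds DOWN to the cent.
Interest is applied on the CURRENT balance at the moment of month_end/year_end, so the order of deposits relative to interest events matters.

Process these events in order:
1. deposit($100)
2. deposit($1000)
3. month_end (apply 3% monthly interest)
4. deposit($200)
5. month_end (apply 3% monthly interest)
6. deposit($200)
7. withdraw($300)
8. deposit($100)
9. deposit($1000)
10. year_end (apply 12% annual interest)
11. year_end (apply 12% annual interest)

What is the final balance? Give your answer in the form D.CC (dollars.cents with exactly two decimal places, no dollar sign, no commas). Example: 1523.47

After 1 (deposit($100)): balance=$200.00 total_interest=$0.00
After 2 (deposit($1000)): balance=$1200.00 total_interest=$0.00
After 3 (month_end (apply 3% monthly interest)): balance=$1236.00 total_interest=$36.00
After 4 (deposit($200)): balance=$1436.00 total_interest=$36.00
After 5 (month_end (apply 3% monthly interest)): balance=$1479.08 total_interest=$79.08
After 6 (deposit($200)): balance=$1679.08 total_interest=$79.08
After 7 (withdraw($300)): balance=$1379.08 total_interest=$79.08
After 8 (deposit($100)): balance=$1479.08 total_interest=$79.08
After 9 (deposit($1000)): balance=$2479.08 total_interest=$79.08
After 10 (year_end (apply 12% annual interest)): balance=$2776.56 total_interest=$376.56
After 11 (year_end (apply 12% annual interest)): balance=$3109.74 total_interest=$709.74

Answer: 3109.74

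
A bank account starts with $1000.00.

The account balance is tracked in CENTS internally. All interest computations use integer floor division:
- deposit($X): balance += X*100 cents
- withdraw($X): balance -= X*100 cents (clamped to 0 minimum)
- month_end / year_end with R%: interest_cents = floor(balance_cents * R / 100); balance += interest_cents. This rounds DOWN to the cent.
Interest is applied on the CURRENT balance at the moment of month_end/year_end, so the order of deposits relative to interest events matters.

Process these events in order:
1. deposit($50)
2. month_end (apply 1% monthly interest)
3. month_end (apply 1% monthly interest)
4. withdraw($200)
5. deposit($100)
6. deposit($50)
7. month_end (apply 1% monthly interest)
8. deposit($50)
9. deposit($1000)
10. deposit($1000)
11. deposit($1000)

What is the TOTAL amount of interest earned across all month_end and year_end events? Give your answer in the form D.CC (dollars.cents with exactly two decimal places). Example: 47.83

After 1 (deposit($50)): balance=$1050.00 total_interest=$0.00
After 2 (month_end (apply 1% monthly interest)): balance=$1060.50 total_interest=$10.50
After 3 (month_end (apply 1% monthly interest)): balance=$1071.10 total_interest=$21.10
After 4 (withdraw($200)): balance=$871.10 total_interest=$21.10
After 5 (deposit($100)): balance=$971.10 total_interest=$21.10
After 6 (deposit($50)): balance=$1021.10 total_interest=$21.10
After 7 (month_end (apply 1% monthly interest)): balance=$1031.31 total_interest=$31.31
After 8 (deposit($50)): balance=$1081.31 total_interest=$31.31
After 9 (deposit($1000)): balance=$2081.31 total_interest=$31.31
After 10 (deposit($1000)): balance=$3081.31 total_interest=$31.31
After 11 (deposit($1000)): balance=$4081.31 total_interest=$31.31

Answer: 31.31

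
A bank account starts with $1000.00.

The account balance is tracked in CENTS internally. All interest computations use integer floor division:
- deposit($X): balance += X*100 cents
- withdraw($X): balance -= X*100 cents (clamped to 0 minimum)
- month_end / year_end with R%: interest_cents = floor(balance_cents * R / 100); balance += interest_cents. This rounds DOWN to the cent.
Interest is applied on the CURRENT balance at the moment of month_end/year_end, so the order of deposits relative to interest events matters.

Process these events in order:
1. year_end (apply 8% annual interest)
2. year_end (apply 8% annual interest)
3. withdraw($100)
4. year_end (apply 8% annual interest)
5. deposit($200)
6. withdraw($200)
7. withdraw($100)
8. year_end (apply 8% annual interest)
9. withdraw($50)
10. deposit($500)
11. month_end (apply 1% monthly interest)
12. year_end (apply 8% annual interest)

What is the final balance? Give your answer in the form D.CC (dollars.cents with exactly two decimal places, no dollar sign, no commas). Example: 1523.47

Answer: 1729.82

Derivation:
After 1 (year_end (apply 8% annual interest)): balance=$1080.00 total_interest=$80.00
After 2 (year_end (apply 8% annual interest)): balance=$1166.40 total_interest=$166.40
After 3 (withdraw($100)): balance=$1066.40 total_interest=$166.40
After 4 (year_end (apply 8% annual interest)): balance=$1151.71 total_interest=$251.71
After 5 (deposit($200)): balance=$1351.71 total_interest=$251.71
After 6 (withdraw($200)): balance=$1151.71 total_interest=$251.71
After 7 (withdraw($100)): balance=$1051.71 total_interest=$251.71
After 8 (year_end (apply 8% annual interest)): balance=$1135.84 total_interest=$335.84
After 9 (withdraw($50)): balance=$1085.84 total_interest=$335.84
After 10 (deposit($500)): balance=$1585.84 total_interest=$335.84
After 11 (month_end (apply 1% monthly interest)): balance=$1601.69 total_interest=$351.69
After 12 (year_end (apply 8% annual interest)): balance=$1729.82 total_interest=$479.82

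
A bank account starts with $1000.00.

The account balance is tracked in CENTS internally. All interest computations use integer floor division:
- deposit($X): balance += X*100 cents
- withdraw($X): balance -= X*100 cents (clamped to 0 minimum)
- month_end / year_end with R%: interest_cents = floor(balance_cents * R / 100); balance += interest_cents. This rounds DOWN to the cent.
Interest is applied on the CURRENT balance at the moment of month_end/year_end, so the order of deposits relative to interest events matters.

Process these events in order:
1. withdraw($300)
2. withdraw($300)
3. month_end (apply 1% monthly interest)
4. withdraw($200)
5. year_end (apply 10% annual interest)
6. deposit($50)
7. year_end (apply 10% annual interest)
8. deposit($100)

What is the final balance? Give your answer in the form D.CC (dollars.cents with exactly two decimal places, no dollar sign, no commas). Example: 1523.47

Answer: 401.84

Derivation:
After 1 (withdraw($300)): balance=$700.00 total_interest=$0.00
After 2 (withdraw($300)): balance=$400.00 total_interest=$0.00
After 3 (month_end (apply 1% monthly interest)): balance=$404.00 total_interest=$4.00
After 4 (withdraw($200)): balance=$204.00 total_interest=$4.00
After 5 (year_end (apply 10% annual interest)): balance=$224.40 total_interest=$24.40
After 6 (deposit($50)): balance=$274.40 total_interest=$24.40
After 7 (year_end (apply 10% annual interest)): balance=$301.84 total_interest=$51.84
After 8 (deposit($100)): balance=$401.84 total_interest=$51.84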